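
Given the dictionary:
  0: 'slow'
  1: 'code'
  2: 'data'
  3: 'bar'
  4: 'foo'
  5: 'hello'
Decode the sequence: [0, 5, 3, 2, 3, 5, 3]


Look up each index in the dictionary:
  0 -> 'slow'
  5 -> 'hello'
  3 -> 'bar'
  2 -> 'data'
  3 -> 'bar'
  5 -> 'hello'
  3 -> 'bar'

Decoded: "slow hello bar data bar hello bar"


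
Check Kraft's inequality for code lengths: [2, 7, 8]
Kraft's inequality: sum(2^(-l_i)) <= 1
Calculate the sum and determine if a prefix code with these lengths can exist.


Sum = 2^(-2) + 2^(-7) + 2^(-8)
    = 0.25 + 0.0078125 + 0.00390625
    = 67/256 = 0.26171875
Since 0.26171875 <= 1, Kraft's inequality IS satisfied.
A prefix code with these lengths CAN exist.

Kraft sum = 0.26171875. Satisfied.


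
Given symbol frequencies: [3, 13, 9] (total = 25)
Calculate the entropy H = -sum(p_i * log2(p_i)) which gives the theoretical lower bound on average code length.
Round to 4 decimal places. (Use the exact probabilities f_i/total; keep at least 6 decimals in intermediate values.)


Per-symbol terms -p_i * log2(p_i) with p_i = f_i/25:
  p = 3/25 = 0.120000: log2(p) = -3.058894, -p*log2(p) = 0.367067
  p = 13/25 = 0.520000: log2(p) = -0.943416, -p*log2(p) = 0.490577
  p = 9/25 = 0.360000: log2(p) = -1.473931, -p*log2(p) = 0.530615
H = 0.367067 + 0.490577 + 0.530615 = 1.388259

H = 1.3883 bits/symbol


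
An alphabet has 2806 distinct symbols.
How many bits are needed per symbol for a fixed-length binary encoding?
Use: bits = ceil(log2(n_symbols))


log2(2806) = 11.4543
Bracket: 2^11 = 2048 < 2806 <= 2^12 = 4096
So ceil(log2(2806)) = 12

bits = ceil(log2(2806)) = ceil(11.4543) = 12 bits


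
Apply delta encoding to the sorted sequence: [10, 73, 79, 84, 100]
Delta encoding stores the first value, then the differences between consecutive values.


First value: 10
Deltas:
  73 - 10 = 63
  79 - 73 = 6
  84 - 79 = 5
  100 - 84 = 16


Delta encoded: [10, 63, 6, 5, 16]


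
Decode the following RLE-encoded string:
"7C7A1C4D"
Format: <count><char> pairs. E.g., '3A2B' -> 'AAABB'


Expanding each <count><char> pair:
  7C -> 'CCCCCCC'
  7A -> 'AAAAAAA'
  1C -> 'C'
  4D -> 'DDDD'

Decoded = CCCCCCCAAAAAAACDDDD


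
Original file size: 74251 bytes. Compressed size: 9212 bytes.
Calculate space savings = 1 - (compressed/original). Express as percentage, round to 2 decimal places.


ratio = compressed/original = 9212/74251 = 0.124066
savings = 1 - ratio = 1 - 0.124066 = 0.875934
as a percentage: 0.875934 * 100 = 87.59%

Space savings = 1 - 9212/74251 = 87.59%


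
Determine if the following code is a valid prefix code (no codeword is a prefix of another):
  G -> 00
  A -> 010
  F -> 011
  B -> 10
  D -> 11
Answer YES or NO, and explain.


Checking each pair (does one codeword prefix another?):
  G='00' vs A='010': no prefix
  G='00' vs F='011': no prefix
  G='00' vs B='10': no prefix
  G='00' vs D='11': no prefix
  A='010' vs G='00': no prefix
  A='010' vs F='011': no prefix
  A='010' vs B='10': no prefix
  A='010' vs D='11': no prefix
  F='011' vs G='00': no prefix
  F='011' vs A='010': no prefix
  F='011' vs B='10': no prefix
  F='011' vs D='11': no prefix
  B='10' vs G='00': no prefix
  B='10' vs A='010': no prefix
  B='10' vs F='011': no prefix
  B='10' vs D='11': no prefix
  D='11' vs G='00': no prefix
  D='11' vs A='010': no prefix
  D='11' vs F='011': no prefix
  D='11' vs B='10': no prefix
No violation found over all pairs.

YES -- this is a valid prefix code. No codeword is a prefix of any other codeword.


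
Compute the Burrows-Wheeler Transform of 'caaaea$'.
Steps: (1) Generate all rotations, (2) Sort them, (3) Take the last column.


Rotations (sorted):
  0: $caaaea -> last char: a
  1: a$caaae -> last char: e
  2: aaaea$c -> last char: c
  3: aaea$ca -> last char: a
  4: aea$caa -> last char: a
  5: caaaea$ -> last char: $
  6: ea$caaa -> last char: a


BWT = aecaa$a


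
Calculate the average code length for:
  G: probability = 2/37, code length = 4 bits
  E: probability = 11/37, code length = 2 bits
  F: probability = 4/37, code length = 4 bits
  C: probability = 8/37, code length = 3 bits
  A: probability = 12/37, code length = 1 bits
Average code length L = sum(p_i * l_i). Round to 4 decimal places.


Weighted contributions p_i * l_i:
  G: (2/37) * 4 = 8/37
  E: (11/37) * 2 = 22/37
  F: (4/37) * 4 = 16/37
  C: (8/37) * 3 = 24/37
  A: (12/37) * 1 = 12/37
Sum = (8 + 22 + 16 + 24 + 12)/37 = 82/37

L = 82/37 = 2.2162 bits/symbol


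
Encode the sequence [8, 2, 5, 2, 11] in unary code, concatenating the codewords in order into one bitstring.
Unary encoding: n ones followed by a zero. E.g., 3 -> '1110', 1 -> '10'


Encode each number as n ones followed by a terminating 0:
  8 -> 111111110 (9 bits)
  2 -> 110 (3 bits)
  5 -> 111110 (6 bits)
  2 -> 110 (3 bits)
  11 -> 111111111110 (12 bits)
Total length = 9 + 3 + 6 + 3 + 12 = 33 bits.

Unary([8, 2, 5, 2, 11]) = 111111110110111110110111111111110 (33 bits)


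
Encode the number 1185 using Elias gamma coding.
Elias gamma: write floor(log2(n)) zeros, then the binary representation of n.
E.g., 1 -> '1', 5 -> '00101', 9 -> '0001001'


num_bits = floor(log2(1185)) + 1 = 11
leading_zeros = num_bits - 1 = 10
binary(1185) = 10010100001

Elias gamma(1185) = '0000000000' + '10010100001' = 000000000010010100001 (21 bits)


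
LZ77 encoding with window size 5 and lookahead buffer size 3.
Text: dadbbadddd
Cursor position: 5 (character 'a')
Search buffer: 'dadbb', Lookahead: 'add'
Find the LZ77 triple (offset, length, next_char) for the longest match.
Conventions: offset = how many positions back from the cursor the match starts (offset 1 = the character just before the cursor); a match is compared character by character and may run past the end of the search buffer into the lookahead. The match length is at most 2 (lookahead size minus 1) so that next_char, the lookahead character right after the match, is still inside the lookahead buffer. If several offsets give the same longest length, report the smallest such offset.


Try each offset into the search buffer:
  offset=1 (pos 4, char 'b'): match length 0
  offset=2 (pos 3, char 'b'): match length 0
  offset=3 (pos 2, char 'd'): match length 0
  offset=4 (pos 1, char 'a'): match length 2
  offset=5 (pos 0, char 'd'): match length 0
Longest match has length 2 at offset 4.
next_char = character at position 5 + 2 = 7 -> 'd'

Best match: offset=4, length=2 (matching 'ad' starting at position 1)
LZ77 triple: (4, 2, 'd')


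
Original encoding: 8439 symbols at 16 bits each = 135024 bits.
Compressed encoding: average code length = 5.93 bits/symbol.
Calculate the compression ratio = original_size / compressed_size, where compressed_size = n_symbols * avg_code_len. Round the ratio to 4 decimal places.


original_size = n_symbols * orig_bits = 8439 * 16 = 135024 bits
compressed_size = n_symbols * avg_code_len = 8439 * 5.93 = 50043.27 bits
ratio = original_size / compressed_size = 135024 / 50043.27 = 2.6981

Compression ratio = 2.6981


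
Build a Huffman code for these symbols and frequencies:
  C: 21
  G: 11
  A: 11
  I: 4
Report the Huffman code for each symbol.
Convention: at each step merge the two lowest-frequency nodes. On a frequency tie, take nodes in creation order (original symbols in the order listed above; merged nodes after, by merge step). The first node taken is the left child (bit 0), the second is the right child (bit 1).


Huffman tree construction:
Step 1: Merge I(4) + G(11) = 15
Step 2: Merge A(11) + (I+G)(15) = 26
Step 3: Merge C(21) + (A+(I+G))(26) = 47
Read each symbol's code off the tree from the root (left child = 0, right child = 1).

Codes:
  C: 0 (length 1)
  G: 111 (length 3)
  A: 10 (length 2)
  I: 110 (length 3)
Average code length: 88/47 = 1.8723 bits/symbol


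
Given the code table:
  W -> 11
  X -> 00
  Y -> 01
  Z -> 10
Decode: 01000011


Decoding:
01 -> Y
00 -> X
00 -> X
11 -> W


Result: YXXW


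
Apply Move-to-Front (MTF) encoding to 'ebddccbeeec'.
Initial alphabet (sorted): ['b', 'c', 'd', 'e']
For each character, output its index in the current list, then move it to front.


MTF encoding:
'e': index 3 in ['b', 'c', 'd', 'e'] -> ['e', 'b', 'c', 'd']
'b': index 1 in ['e', 'b', 'c', 'd'] -> ['b', 'e', 'c', 'd']
'd': index 3 in ['b', 'e', 'c', 'd'] -> ['d', 'b', 'e', 'c']
'd': index 0 in ['d', 'b', 'e', 'c'] -> ['d', 'b', 'e', 'c']
'c': index 3 in ['d', 'b', 'e', 'c'] -> ['c', 'd', 'b', 'e']
'c': index 0 in ['c', 'd', 'b', 'e'] -> ['c', 'd', 'b', 'e']
'b': index 2 in ['c', 'd', 'b', 'e'] -> ['b', 'c', 'd', 'e']
'e': index 3 in ['b', 'c', 'd', 'e'] -> ['e', 'b', 'c', 'd']
'e': index 0 in ['e', 'b', 'c', 'd'] -> ['e', 'b', 'c', 'd']
'e': index 0 in ['e', 'b', 'c', 'd'] -> ['e', 'b', 'c', 'd']
'c': index 2 in ['e', 'b', 'c', 'd'] -> ['c', 'e', 'b', 'd']


Output: [3, 1, 3, 0, 3, 0, 2, 3, 0, 0, 2]


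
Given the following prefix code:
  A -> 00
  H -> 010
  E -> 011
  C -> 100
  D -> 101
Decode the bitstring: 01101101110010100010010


Decoding step by step:
Bits 011 -> E
Bits 011 -> E
Bits 011 -> E
Bits 100 -> C
Bits 101 -> D
Bits 00 -> A
Bits 010 -> H
Bits 010 -> H


Decoded message: EEECDAHH


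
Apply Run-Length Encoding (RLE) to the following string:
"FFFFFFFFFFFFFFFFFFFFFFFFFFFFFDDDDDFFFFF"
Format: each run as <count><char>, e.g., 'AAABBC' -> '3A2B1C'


Scanning runs left to right:
  i=0: run of 'F' x 29 -> '29F'
  i=29: run of 'D' x 5 -> '5D'
  i=34: run of 'F' x 5 -> '5F'

RLE = 29F5D5F


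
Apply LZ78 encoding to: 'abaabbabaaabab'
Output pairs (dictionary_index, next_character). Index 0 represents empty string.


LZ78 encoding steps:
Dictionary: {0: ''}
Step 1: w='' (idx 0), next='a' -> output (0, 'a'), add 'a' as idx 1
Step 2: w='' (idx 0), next='b' -> output (0, 'b'), add 'b' as idx 2
Step 3: w='a' (idx 1), next='a' -> output (1, 'a'), add 'aa' as idx 3
Step 4: w='b' (idx 2), next='b' -> output (2, 'b'), add 'bb' as idx 4
Step 5: w='a' (idx 1), next='b' -> output (1, 'b'), add 'ab' as idx 5
Step 6: w='aa' (idx 3), next='a' -> output (3, 'a'), add 'aaa' as idx 6
Step 7: w='b' (idx 2), next='a' -> output (2, 'a'), add 'ba' as idx 7
Step 8: w='b' (idx 2), end of input -> output (2, '')


Encoded: [(0, 'a'), (0, 'b'), (1, 'a'), (2, 'b'), (1, 'b'), (3, 'a'), (2, 'a'), (2, '')]


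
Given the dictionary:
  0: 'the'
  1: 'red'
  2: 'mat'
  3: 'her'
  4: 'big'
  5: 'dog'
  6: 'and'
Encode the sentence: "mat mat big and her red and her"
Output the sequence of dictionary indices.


Look up each word in the dictionary:
  'mat' -> 2
  'mat' -> 2
  'big' -> 4
  'and' -> 6
  'her' -> 3
  'red' -> 1
  'and' -> 6
  'her' -> 3

Encoded: [2, 2, 4, 6, 3, 1, 6, 3]


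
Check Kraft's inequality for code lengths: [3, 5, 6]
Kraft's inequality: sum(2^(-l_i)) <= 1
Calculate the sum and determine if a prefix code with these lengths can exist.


Sum = 2^(-3) + 2^(-5) + 2^(-6)
    = 0.125 + 0.03125 + 0.015625
    = 11/64 = 0.171875
Since 0.171875 <= 1, Kraft's inequality IS satisfied.
A prefix code with these lengths CAN exist.

Kraft sum = 0.171875. Satisfied.


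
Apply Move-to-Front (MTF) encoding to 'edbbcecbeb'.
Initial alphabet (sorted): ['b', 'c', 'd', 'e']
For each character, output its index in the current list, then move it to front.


MTF encoding:
'e': index 3 in ['b', 'c', 'd', 'e'] -> ['e', 'b', 'c', 'd']
'd': index 3 in ['e', 'b', 'c', 'd'] -> ['d', 'e', 'b', 'c']
'b': index 2 in ['d', 'e', 'b', 'c'] -> ['b', 'd', 'e', 'c']
'b': index 0 in ['b', 'd', 'e', 'c'] -> ['b', 'd', 'e', 'c']
'c': index 3 in ['b', 'd', 'e', 'c'] -> ['c', 'b', 'd', 'e']
'e': index 3 in ['c', 'b', 'd', 'e'] -> ['e', 'c', 'b', 'd']
'c': index 1 in ['e', 'c', 'b', 'd'] -> ['c', 'e', 'b', 'd']
'b': index 2 in ['c', 'e', 'b', 'd'] -> ['b', 'c', 'e', 'd']
'e': index 2 in ['b', 'c', 'e', 'd'] -> ['e', 'b', 'c', 'd']
'b': index 1 in ['e', 'b', 'c', 'd'] -> ['b', 'e', 'c', 'd']


Output: [3, 3, 2, 0, 3, 3, 1, 2, 2, 1]


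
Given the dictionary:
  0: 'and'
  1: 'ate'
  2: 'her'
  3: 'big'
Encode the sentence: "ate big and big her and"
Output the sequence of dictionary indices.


Look up each word in the dictionary:
  'ate' -> 1
  'big' -> 3
  'and' -> 0
  'big' -> 3
  'her' -> 2
  'and' -> 0

Encoded: [1, 3, 0, 3, 2, 0]


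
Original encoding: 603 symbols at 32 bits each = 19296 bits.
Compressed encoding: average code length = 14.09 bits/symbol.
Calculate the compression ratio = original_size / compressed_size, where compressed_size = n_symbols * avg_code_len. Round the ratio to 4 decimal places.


original_size = n_symbols * orig_bits = 603 * 32 = 19296 bits
compressed_size = n_symbols * avg_code_len = 603 * 14.09 = 8496.27 bits
ratio = original_size / compressed_size = 19296 / 8496.27 = 2.2711

Compression ratio = 2.2711


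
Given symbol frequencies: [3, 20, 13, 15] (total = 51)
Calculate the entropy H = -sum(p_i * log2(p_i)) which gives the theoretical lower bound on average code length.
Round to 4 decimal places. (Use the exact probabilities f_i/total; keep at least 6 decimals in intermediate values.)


Per-symbol terms -p_i * log2(p_i) with p_i = f_i/51:
  p = 3/51 = 0.058824: log2(p) = -4.087463, -p*log2(p) = 0.240439
  p = 20/51 = 0.392157: log2(p) = -1.350497, -p*log2(p) = 0.529607
  p = 13/51 = 0.254902: log2(p) = -1.971986, -p*log2(p) = 0.502663
  p = 15/51 = 0.294118: log2(p) = -1.765535, -p*log2(p) = 0.519275
H = 0.240439 + 0.529607 + 0.502663 + 0.519275 = 1.791984

H = 1.792 bits/symbol


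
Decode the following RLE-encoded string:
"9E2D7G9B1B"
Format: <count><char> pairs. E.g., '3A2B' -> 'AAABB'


Expanding each <count><char> pair:
  9E -> 'EEEEEEEEE'
  2D -> 'DD'
  7G -> 'GGGGGGG'
  9B -> 'BBBBBBBBB'
  1B -> 'B'

Decoded = EEEEEEEEEDDGGGGGGGBBBBBBBBBB


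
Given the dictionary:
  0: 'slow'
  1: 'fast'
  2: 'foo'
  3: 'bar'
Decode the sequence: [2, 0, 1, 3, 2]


Look up each index in the dictionary:
  2 -> 'foo'
  0 -> 'slow'
  1 -> 'fast'
  3 -> 'bar'
  2 -> 'foo'

Decoded: "foo slow fast bar foo"


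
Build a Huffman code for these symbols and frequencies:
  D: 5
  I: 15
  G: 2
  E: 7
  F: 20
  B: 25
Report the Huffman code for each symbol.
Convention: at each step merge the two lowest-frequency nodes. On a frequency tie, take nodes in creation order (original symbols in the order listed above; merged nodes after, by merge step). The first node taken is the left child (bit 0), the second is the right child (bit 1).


Huffman tree construction:
Step 1: Merge G(2) + D(5) = 7
Step 2: Merge E(7) + (G+D)(7) = 14
Step 3: Merge (E+(G+D))(14) + I(15) = 29
Step 4: Merge F(20) + B(25) = 45
Step 5: Merge ((E+(G+D))+I)(29) + (F+B)(45) = 74
Read each symbol's code off the tree from the root (left child = 0, right child = 1).

Codes:
  D: 0011 (length 4)
  I: 01 (length 2)
  G: 0010 (length 4)
  E: 000 (length 3)
  F: 10 (length 2)
  B: 11 (length 2)
Average code length: 169/74 = 2.2838 bits/symbol


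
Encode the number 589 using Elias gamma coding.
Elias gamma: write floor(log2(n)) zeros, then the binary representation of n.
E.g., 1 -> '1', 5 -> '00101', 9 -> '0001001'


num_bits = floor(log2(589)) + 1 = 10
leading_zeros = num_bits - 1 = 9
binary(589) = 1001001101

Elias gamma(589) = '000000000' + '1001001101' = 0000000001001001101 (19 bits)


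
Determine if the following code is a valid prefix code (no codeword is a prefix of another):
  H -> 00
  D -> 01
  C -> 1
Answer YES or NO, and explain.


Checking each pair (does one codeword prefix another?):
  H='00' vs D='01': no prefix
  H='00' vs C='1': no prefix
  D='01' vs H='00': no prefix
  D='01' vs C='1': no prefix
  C='1' vs H='00': no prefix
  C='1' vs D='01': no prefix
No violation found over all pairs.

YES -- this is a valid prefix code. No codeword is a prefix of any other codeword.


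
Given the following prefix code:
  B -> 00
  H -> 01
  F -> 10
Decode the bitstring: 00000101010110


Decoding step by step:
Bits 00 -> B
Bits 00 -> B
Bits 01 -> H
Bits 01 -> H
Bits 01 -> H
Bits 01 -> H
Bits 10 -> F


Decoded message: BBHHHHF


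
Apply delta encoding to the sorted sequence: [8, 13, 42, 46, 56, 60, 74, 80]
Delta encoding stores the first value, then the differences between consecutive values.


First value: 8
Deltas:
  13 - 8 = 5
  42 - 13 = 29
  46 - 42 = 4
  56 - 46 = 10
  60 - 56 = 4
  74 - 60 = 14
  80 - 74 = 6


Delta encoded: [8, 5, 29, 4, 10, 4, 14, 6]


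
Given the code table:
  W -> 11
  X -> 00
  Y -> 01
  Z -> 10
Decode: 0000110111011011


Decoding:
00 -> X
00 -> X
11 -> W
01 -> Y
11 -> W
01 -> Y
10 -> Z
11 -> W


Result: XXWYWYZW


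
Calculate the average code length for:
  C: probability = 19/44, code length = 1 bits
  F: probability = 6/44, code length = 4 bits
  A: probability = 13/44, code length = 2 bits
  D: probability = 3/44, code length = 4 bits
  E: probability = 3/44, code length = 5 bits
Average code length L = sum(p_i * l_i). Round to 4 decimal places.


Weighted contributions p_i * l_i:
  C: (19/44) * 1 = 19/44
  F: (6/44) * 4 = 24/44
  A: (13/44) * 2 = 26/44
  D: (3/44) * 4 = 12/44
  E: (3/44) * 5 = 15/44
Sum = (19 + 24 + 26 + 12 + 15)/44 = 96/44

L = 96/44 = 2.1818 bits/symbol


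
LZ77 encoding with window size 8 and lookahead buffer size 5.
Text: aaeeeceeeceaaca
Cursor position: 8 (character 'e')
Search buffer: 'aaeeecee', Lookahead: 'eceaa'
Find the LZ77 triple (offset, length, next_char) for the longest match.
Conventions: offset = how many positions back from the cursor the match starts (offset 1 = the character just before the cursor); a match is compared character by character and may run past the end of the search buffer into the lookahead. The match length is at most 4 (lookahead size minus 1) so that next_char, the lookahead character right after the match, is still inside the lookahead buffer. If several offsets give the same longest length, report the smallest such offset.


Try each offset into the search buffer:
  offset=1 (pos 7, char 'e'): match length 1
  offset=2 (pos 6, char 'e'): match length 1
  offset=3 (pos 5, char 'c'): match length 0
  offset=4 (pos 4, char 'e'): match length 3
  offset=5 (pos 3, char 'e'): match length 1
  offset=6 (pos 2, char 'e'): match length 1
  offset=7 (pos 1, char 'a'): match length 0
  offset=8 (pos 0, char 'a'): match length 0
Longest match has length 3 at offset 4.
next_char = character at position 8 + 3 = 11 -> 'a'

Best match: offset=4, length=3 (matching 'ece' starting at position 4)
LZ77 triple: (4, 3, 'a')


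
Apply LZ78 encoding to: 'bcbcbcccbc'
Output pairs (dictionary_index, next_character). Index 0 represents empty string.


LZ78 encoding steps:
Dictionary: {0: ''}
Step 1: w='' (idx 0), next='b' -> output (0, 'b'), add 'b' as idx 1
Step 2: w='' (idx 0), next='c' -> output (0, 'c'), add 'c' as idx 2
Step 3: w='b' (idx 1), next='c' -> output (1, 'c'), add 'bc' as idx 3
Step 4: w='bc' (idx 3), next='c' -> output (3, 'c'), add 'bcc' as idx 4
Step 5: w='c' (idx 2), next='b' -> output (2, 'b'), add 'cb' as idx 5
Step 6: w='c' (idx 2), end of input -> output (2, '')


Encoded: [(0, 'b'), (0, 'c'), (1, 'c'), (3, 'c'), (2, 'b'), (2, '')]


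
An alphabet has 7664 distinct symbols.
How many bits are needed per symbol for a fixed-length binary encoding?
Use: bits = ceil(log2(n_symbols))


log2(7664) = 12.9039
Bracket: 2^12 = 4096 < 7664 <= 2^13 = 8192
So ceil(log2(7664)) = 13

bits = ceil(log2(7664)) = ceil(12.9039) = 13 bits


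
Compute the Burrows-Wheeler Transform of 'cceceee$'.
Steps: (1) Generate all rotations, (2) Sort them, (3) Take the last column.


Rotations (sorted):
  0: $cceceee -> last char: e
  1: cceceee$ -> last char: $
  2: ceceee$c -> last char: c
  3: ceee$cce -> last char: e
  4: e$ccecee -> last char: e
  5: eceee$cc -> last char: c
  6: ee$ccece -> last char: e
  7: eee$ccec -> last char: c


BWT = e$ceecec


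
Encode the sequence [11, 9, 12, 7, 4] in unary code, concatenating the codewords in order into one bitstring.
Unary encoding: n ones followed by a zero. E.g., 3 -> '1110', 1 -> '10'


Encode each number as n ones followed by a terminating 0:
  11 -> 111111111110 (12 bits)
  9 -> 1111111110 (10 bits)
  12 -> 1111111111110 (13 bits)
  7 -> 11111110 (8 bits)
  4 -> 11110 (5 bits)
Total length = 12 + 10 + 13 + 8 + 5 = 48 bits.

Unary([11, 9, 12, 7, 4]) = 111111111110111111111011111111111101111111011110 (48 bits)


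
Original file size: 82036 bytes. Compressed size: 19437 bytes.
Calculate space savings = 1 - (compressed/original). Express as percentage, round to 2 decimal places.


ratio = compressed/original = 19437/82036 = 0.236933
savings = 1 - ratio = 1 - 0.236933 = 0.763067
as a percentage: 0.763067 * 100 = 76.31%

Space savings = 1 - 19437/82036 = 76.31%


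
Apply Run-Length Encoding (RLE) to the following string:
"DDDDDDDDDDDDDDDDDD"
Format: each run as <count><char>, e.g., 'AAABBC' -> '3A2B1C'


Scanning runs left to right:
  i=0: run of 'D' x 18 -> '18D'

RLE = 18D


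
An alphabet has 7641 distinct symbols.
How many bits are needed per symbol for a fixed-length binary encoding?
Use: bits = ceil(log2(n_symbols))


log2(7641) = 12.8995
Bracket: 2^12 = 4096 < 7641 <= 2^13 = 8192
So ceil(log2(7641)) = 13

bits = ceil(log2(7641)) = ceil(12.8995) = 13 bits


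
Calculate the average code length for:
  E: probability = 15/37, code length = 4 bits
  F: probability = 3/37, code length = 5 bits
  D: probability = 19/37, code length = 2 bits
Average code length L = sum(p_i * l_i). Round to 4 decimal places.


Weighted contributions p_i * l_i:
  E: (15/37) * 4 = 60/37
  F: (3/37) * 5 = 15/37
  D: (19/37) * 2 = 38/37
Sum = (60 + 15 + 38)/37 = 113/37

L = 113/37 = 3.0541 bits/symbol


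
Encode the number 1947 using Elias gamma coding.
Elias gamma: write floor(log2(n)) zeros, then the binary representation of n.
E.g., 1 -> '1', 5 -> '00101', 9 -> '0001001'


num_bits = floor(log2(1947)) + 1 = 11
leading_zeros = num_bits - 1 = 10
binary(1947) = 11110011011

Elias gamma(1947) = '0000000000' + '11110011011' = 000000000011110011011 (21 bits)


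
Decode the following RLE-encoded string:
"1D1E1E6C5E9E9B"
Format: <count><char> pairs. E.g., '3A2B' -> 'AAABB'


Expanding each <count><char> pair:
  1D -> 'D'
  1E -> 'E'
  1E -> 'E'
  6C -> 'CCCCCC'
  5E -> 'EEEEE'
  9E -> 'EEEEEEEEE'
  9B -> 'BBBBBBBBB'

Decoded = DEECCCCCCEEEEEEEEEEEEEEBBBBBBBBB


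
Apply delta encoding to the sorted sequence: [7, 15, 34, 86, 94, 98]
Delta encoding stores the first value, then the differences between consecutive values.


First value: 7
Deltas:
  15 - 7 = 8
  34 - 15 = 19
  86 - 34 = 52
  94 - 86 = 8
  98 - 94 = 4


Delta encoded: [7, 8, 19, 52, 8, 4]


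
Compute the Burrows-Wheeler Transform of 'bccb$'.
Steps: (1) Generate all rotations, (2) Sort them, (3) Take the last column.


Rotations (sorted):
  0: $bccb -> last char: b
  1: b$bcc -> last char: c
  2: bccb$ -> last char: $
  3: cb$bc -> last char: c
  4: ccb$b -> last char: b


BWT = bc$cb


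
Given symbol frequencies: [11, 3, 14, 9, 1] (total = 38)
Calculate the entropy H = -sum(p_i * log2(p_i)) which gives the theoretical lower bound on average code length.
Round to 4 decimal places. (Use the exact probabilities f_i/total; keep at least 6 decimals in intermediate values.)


Per-symbol terms -p_i * log2(p_i) with p_i = f_i/38:
  p = 11/38 = 0.289474: log2(p) = -1.788496, -p*log2(p) = 0.517722
  p = 3/38 = 0.078947: log2(p) = -3.662965, -p*log2(p) = 0.289181
  p = 14/38 = 0.368421: log2(p) = -1.440573, -p*log2(p) = 0.530737
  p = 9/38 = 0.236842: log2(p) = -2.078003, -p*log2(p) = 0.492158
  p = 1/38 = 0.026316: log2(p) = -5.247928, -p*log2(p) = 0.138103
H = 0.517722 + 0.289181 + 0.530737 + 0.492158 + 0.138103 = 1.967901

H = 1.9679 bits/symbol


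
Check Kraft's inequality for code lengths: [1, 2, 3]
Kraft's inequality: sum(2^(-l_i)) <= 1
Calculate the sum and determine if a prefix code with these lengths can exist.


Sum = 2^(-1) + 2^(-2) + 2^(-3)
    = 0.5 + 0.25 + 0.125
    = 7/8 = 0.875
Since 0.875 <= 1, Kraft's inequality IS satisfied.
A prefix code with these lengths CAN exist.

Kraft sum = 0.875. Satisfied.


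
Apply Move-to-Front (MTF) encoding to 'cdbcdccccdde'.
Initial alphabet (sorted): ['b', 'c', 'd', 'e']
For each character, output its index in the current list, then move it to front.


MTF encoding:
'c': index 1 in ['b', 'c', 'd', 'e'] -> ['c', 'b', 'd', 'e']
'd': index 2 in ['c', 'b', 'd', 'e'] -> ['d', 'c', 'b', 'e']
'b': index 2 in ['d', 'c', 'b', 'e'] -> ['b', 'd', 'c', 'e']
'c': index 2 in ['b', 'd', 'c', 'e'] -> ['c', 'b', 'd', 'e']
'd': index 2 in ['c', 'b', 'd', 'e'] -> ['d', 'c', 'b', 'e']
'c': index 1 in ['d', 'c', 'b', 'e'] -> ['c', 'd', 'b', 'e']
'c': index 0 in ['c', 'd', 'b', 'e'] -> ['c', 'd', 'b', 'e']
'c': index 0 in ['c', 'd', 'b', 'e'] -> ['c', 'd', 'b', 'e']
'c': index 0 in ['c', 'd', 'b', 'e'] -> ['c', 'd', 'b', 'e']
'd': index 1 in ['c', 'd', 'b', 'e'] -> ['d', 'c', 'b', 'e']
'd': index 0 in ['d', 'c', 'b', 'e'] -> ['d', 'c', 'b', 'e']
'e': index 3 in ['d', 'c', 'b', 'e'] -> ['e', 'd', 'c', 'b']


Output: [1, 2, 2, 2, 2, 1, 0, 0, 0, 1, 0, 3]


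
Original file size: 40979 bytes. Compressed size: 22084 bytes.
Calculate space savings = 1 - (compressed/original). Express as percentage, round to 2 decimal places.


ratio = compressed/original = 22084/40979 = 0.53891
savings = 1 - ratio = 1 - 0.53891 = 0.46109
as a percentage: 0.46109 * 100 = 46.11%

Space savings = 1 - 22084/40979 = 46.11%


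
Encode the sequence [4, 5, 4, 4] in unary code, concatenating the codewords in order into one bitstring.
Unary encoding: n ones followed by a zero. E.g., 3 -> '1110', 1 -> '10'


Encode each number as n ones followed by a terminating 0:
  4 -> 11110 (5 bits)
  5 -> 111110 (6 bits)
  4 -> 11110 (5 bits)
  4 -> 11110 (5 bits)
Total length = 5 + 6 + 5 + 5 = 21 bits.

Unary([4, 5, 4, 4]) = 111101111101111011110 (21 bits)


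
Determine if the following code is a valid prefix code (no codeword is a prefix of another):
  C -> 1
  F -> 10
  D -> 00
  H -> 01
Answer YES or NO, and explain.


Checking each pair (does one codeword prefix another?):
  C='1' vs F='10': prefix -- VIOLATION

NO -- this is NOT a valid prefix code. C (1) is a prefix of F (10).


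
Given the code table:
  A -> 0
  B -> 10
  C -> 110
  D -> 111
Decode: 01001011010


Decoding:
0 -> A
10 -> B
0 -> A
10 -> B
110 -> C
10 -> B


Result: ABABCB


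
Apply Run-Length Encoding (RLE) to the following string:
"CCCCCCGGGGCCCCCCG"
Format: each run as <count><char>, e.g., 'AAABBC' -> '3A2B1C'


Scanning runs left to right:
  i=0: run of 'C' x 6 -> '6C'
  i=6: run of 'G' x 4 -> '4G'
  i=10: run of 'C' x 6 -> '6C'
  i=16: run of 'G' x 1 -> '1G'

RLE = 6C4G6C1G


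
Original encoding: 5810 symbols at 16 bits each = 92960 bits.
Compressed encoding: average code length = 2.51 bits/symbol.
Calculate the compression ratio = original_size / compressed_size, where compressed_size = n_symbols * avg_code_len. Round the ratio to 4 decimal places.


original_size = n_symbols * orig_bits = 5810 * 16 = 92960 bits
compressed_size = n_symbols * avg_code_len = 5810 * 2.51 = 14583.1 bits
ratio = original_size / compressed_size = 92960 / 14583.1 = 6.3745

Compression ratio = 6.3745


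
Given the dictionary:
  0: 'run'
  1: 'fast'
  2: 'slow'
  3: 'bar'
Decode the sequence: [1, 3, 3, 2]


Look up each index in the dictionary:
  1 -> 'fast'
  3 -> 'bar'
  3 -> 'bar'
  2 -> 'slow'

Decoded: "fast bar bar slow"


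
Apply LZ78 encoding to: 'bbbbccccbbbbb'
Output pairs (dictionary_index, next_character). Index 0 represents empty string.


LZ78 encoding steps:
Dictionary: {0: ''}
Step 1: w='' (idx 0), next='b' -> output (0, 'b'), add 'b' as idx 1
Step 2: w='b' (idx 1), next='b' -> output (1, 'b'), add 'bb' as idx 2
Step 3: w='b' (idx 1), next='c' -> output (1, 'c'), add 'bc' as idx 3
Step 4: w='' (idx 0), next='c' -> output (0, 'c'), add 'c' as idx 4
Step 5: w='c' (idx 4), next='c' -> output (4, 'c'), add 'cc' as idx 5
Step 6: w='bb' (idx 2), next='b' -> output (2, 'b'), add 'bbb' as idx 6
Step 7: w='bb' (idx 2), end of input -> output (2, '')


Encoded: [(0, 'b'), (1, 'b'), (1, 'c'), (0, 'c'), (4, 'c'), (2, 'b'), (2, '')]


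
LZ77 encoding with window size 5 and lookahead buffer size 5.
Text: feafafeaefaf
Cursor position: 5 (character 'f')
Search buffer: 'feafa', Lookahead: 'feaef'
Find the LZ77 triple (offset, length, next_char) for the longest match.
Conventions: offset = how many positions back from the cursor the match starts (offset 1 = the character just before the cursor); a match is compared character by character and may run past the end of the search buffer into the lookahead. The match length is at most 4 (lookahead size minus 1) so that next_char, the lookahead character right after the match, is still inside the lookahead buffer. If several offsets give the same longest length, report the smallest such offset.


Try each offset into the search buffer:
  offset=1 (pos 4, char 'a'): match length 0
  offset=2 (pos 3, char 'f'): match length 1
  offset=3 (pos 2, char 'a'): match length 0
  offset=4 (pos 1, char 'e'): match length 0
  offset=5 (pos 0, char 'f'): match length 3
Longest match has length 3 at offset 5.
next_char = character at position 5 + 3 = 8 -> 'e'

Best match: offset=5, length=3 (matching 'fea' starting at position 0)
LZ77 triple: (5, 3, 'e')


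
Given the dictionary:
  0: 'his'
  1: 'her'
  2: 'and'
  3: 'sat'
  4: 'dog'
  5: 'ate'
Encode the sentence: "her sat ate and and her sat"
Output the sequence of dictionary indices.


Look up each word in the dictionary:
  'her' -> 1
  'sat' -> 3
  'ate' -> 5
  'and' -> 2
  'and' -> 2
  'her' -> 1
  'sat' -> 3

Encoded: [1, 3, 5, 2, 2, 1, 3]


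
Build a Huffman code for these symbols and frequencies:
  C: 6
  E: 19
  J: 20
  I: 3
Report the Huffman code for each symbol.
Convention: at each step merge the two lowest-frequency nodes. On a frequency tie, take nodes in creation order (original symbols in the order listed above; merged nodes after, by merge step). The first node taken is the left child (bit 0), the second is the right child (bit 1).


Huffman tree construction:
Step 1: Merge I(3) + C(6) = 9
Step 2: Merge (I+C)(9) + E(19) = 28
Step 3: Merge J(20) + ((I+C)+E)(28) = 48
Read each symbol's code off the tree from the root (left child = 0, right child = 1).

Codes:
  C: 101 (length 3)
  E: 11 (length 2)
  J: 0 (length 1)
  I: 100 (length 3)
Average code length: 85/48 = 1.7708 bits/symbol


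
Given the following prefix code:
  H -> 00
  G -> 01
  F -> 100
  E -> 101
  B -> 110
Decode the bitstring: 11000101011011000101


Decoding step by step:
Bits 110 -> B
Bits 00 -> H
Bits 101 -> E
Bits 01 -> G
Bits 101 -> E
Bits 100 -> F
Bits 01 -> G
Bits 01 -> G


Decoded message: BHEGEFGG


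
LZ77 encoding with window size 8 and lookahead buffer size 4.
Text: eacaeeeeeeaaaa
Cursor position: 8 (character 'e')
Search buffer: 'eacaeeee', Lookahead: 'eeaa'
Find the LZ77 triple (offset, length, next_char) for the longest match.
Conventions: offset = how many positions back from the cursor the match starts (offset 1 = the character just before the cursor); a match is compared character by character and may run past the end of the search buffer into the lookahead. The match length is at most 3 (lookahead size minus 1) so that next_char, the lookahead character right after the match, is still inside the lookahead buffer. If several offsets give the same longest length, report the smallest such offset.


Try each offset into the search buffer:
  offset=1 (pos 7, char 'e'): match length 2
  offset=2 (pos 6, char 'e'): match length 2
  offset=3 (pos 5, char 'e'): match length 2
  offset=4 (pos 4, char 'e'): match length 2
  offset=5 (pos 3, char 'a'): match length 0
  offset=6 (pos 2, char 'c'): match length 0
  offset=7 (pos 1, char 'a'): match length 0
  offset=8 (pos 0, char 'e'): match length 1
Longest match has length 2, found at offsets 1, 2, 3, 4; take the smallest, offset 1.
next_char = character at position 8 + 2 = 10 -> 'a'

Best match: offset=1, length=2 (matching 'ee' starting at position 7)
LZ77 triple: (1, 2, 'a')


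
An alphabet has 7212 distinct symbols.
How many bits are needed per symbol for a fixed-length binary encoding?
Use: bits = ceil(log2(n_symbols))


log2(7212) = 12.8162
Bracket: 2^12 = 4096 < 7212 <= 2^13 = 8192
So ceil(log2(7212)) = 13

bits = ceil(log2(7212)) = ceil(12.8162) = 13 bits


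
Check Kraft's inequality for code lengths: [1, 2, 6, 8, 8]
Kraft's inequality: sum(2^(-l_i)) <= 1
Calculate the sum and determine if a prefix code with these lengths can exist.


Sum = 2^(-1) + 2^(-2) + 2^(-6) + 2^(-8) + 2^(-8)
    = 0.5 + 0.25 + 0.015625 + 0.00390625 + 0.00390625
    = 198/256 = 0.7734375
Since 0.7734375 <= 1, Kraft's inequality IS satisfied.
A prefix code with these lengths CAN exist.

Kraft sum = 0.7734375. Satisfied.


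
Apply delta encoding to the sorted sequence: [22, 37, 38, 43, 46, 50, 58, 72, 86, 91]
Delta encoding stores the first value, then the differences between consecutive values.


First value: 22
Deltas:
  37 - 22 = 15
  38 - 37 = 1
  43 - 38 = 5
  46 - 43 = 3
  50 - 46 = 4
  58 - 50 = 8
  72 - 58 = 14
  86 - 72 = 14
  91 - 86 = 5


Delta encoded: [22, 15, 1, 5, 3, 4, 8, 14, 14, 5]


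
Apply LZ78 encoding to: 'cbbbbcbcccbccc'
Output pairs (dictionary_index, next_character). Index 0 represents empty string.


LZ78 encoding steps:
Dictionary: {0: ''}
Step 1: w='' (idx 0), next='c' -> output (0, 'c'), add 'c' as idx 1
Step 2: w='' (idx 0), next='b' -> output (0, 'b'), add 'b' as idx 2
Step 3: w='b' (idx 2), next='b' -> output (2, 'b'), add 'bb' as idx 3
Step 4: w='b' (idx 2), next='c' -> output (2, 'c'), add 'bc' as idx 4
Step 5: w='bc' (idx 4), next='c' -> output (4, 'c'), add 'bcc' as idx 5
Step 6: w='c' (idx 1), next='b' -> output (1, 'b'), add 'cb' as idx 6
Step 7: w='c' (idx 1), next='c' -> output (1, 'c'), add 'cc' as idx 7
Step 8: w='c' (idx 1), end of input -> output (1, '')


Encoded: [(0, 'c'), (0, 'b'), (2, 'b'), (2, 'c'), (4, 'c'), (1, 'b'), (1, 'c'), (1, '')]


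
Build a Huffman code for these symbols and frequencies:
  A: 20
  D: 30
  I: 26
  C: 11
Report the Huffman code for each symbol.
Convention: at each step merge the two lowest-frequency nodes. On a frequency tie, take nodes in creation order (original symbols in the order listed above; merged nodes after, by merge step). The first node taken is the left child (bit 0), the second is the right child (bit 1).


Huffman tree construction:
Step 1: Merge C(11) + A(20) = 31
Step 2: Merge I(26) + D(30) = 56
Step 3: Merge (C+A)(31) + (I+D)(56) = 87
Read each symbol's code off the tree from the root (left child = 0, right child = 1).

Codes:
  A: 01 (length 2)
  D: 11 (length 2)
  I: 10 (length 2)
  C: 00 (length 2)
Average code length: 174/87 = 2.0000 bits/symbol


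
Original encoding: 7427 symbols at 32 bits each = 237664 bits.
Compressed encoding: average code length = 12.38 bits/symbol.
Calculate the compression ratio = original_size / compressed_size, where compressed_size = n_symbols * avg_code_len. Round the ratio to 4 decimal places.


original_size = n_symbols * orig_bits = 7427 * 32 = 237664 bits
compressed_size = n_symbols * avg_code_len = 7427 * 12.38 = 91946.26 bits
ratio = original_size / compressed_size = 237664 / 91946.26 = 2.5848

Compression ratio = 2.5848


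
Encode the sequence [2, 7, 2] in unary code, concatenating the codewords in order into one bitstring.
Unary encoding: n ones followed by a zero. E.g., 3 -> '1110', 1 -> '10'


Encode each number as n ones followed by a terminating 0:
  2 -> 110 (3 bits)
  7 -> 11111110 (8 bits)
  2 -> 110 (3 bits)
Total length = 3 + 8 + 3 = 14 bits.

Unary([2, 7, 2]) = 11011111110110 (14 bits)


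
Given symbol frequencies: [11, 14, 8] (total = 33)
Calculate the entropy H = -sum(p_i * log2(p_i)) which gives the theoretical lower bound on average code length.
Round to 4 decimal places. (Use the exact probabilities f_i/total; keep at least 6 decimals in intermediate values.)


Per-symbol terms -p_i * log2(p_i) with p_i = f_i/33:
  p = 11/33 = 0.333333: log2(p) = -1.584963, -p*log2(p) = 0.528321
  p = 14/33 = 0.424242: log2(p) = -1.237039, -p*log2(p) = 0.524805
  p = 8/33 = 0.242424: log2(p) = -2.044394, -p*log2(p) = 0.495611
H = 0.528321 + 0.524805 + 0.495611 = 1.548737

H = 1.5487 bits/symbol


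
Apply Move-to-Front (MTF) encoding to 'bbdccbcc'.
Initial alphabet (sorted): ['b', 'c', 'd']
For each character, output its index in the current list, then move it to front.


MTF encoding:
'b': index 0 in ['b', 'c', 'd'] -> ['b', 'c', 'd']
'b': index 0 in ['b', 'c', 'd'] -> ['b', 'c', 'd']
'd': index 2 in ['b', 'c', 'd'] -> ['d', 'b', 'c']
'c': index 2 in ['d', 'b', 'c'] -> ['c', 'd', 'b']
'c': index 0 in ['c', 'd', 'b'] -> ['c', 'd', 'b']
'b': index 2 in ['c', 'd', 'b'] -> ['b', 'c', 'd']
'c': index 1 in ['b', 'c', 'd'] -> ['c', 'b', 'd']
'c': index 0 in ['c', 'b', 'd'] -> ['c', 'b', 'd']


Output: [0, 0, 2, 2, 0, 2, 1, 0]


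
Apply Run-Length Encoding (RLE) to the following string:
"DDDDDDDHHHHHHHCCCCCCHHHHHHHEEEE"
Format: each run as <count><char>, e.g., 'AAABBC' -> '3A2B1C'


Scanning runs left to right:
  i=0: run of 'D' x 7 -> '7D'
  i=7: run of 'H' x 7 -> '7H'
  i=14: run of 'C' x 6 -> '6C'
  i=20: run of 'H' x 7 -> '7H'
  i=27: run of 'E' x 4 -> '4E'

RLE = 7D7H6C7H4E


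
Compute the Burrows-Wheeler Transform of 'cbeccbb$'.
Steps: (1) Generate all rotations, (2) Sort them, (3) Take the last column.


Rotations (sorted):
  0: $cbeccbb -> last char: b
  1: b$cbeccb -> last char: b
  2: bb$cbecc -> last char: c
  3: beccbb$c -> last char: c
  4: cbb$cbec -> last char: c
  5: cbeccbb$ -> last char: $
  6: ccbb$cbe -> last char: e
  7: eccbb$cb -> last char: b


BWT = bbccc$eb


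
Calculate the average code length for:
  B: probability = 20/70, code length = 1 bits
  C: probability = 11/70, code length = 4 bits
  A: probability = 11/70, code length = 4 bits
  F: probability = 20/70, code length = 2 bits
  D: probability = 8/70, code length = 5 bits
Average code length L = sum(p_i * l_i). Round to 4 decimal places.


Weighted contributions p_i * l_i:
  B: (20/70) * 1 = 20/70
  C: (11/70) * 4 = 44/70
  A: (11/70) * 4 = 44/70
  F: (20/70) * 2 = 40/70
  D: (8/70) * 5 = 40/70
Sum = (20 + 44 + 44 + 40 + 40)/70 = 188/70

L = 188/70 = 2.6857 bits/symbol


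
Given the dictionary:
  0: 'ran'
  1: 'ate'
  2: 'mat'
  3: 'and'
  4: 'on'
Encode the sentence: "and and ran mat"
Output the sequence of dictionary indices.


Look up each word in the dictionary:
  'and' -> 3
  'and' -> 3
  'ran' -> 0
  'mat' -> 2

Encoded: [3, 3, 0, 2]


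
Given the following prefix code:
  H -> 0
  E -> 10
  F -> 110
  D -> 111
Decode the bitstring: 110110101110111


Decoding step by step:
Bits 110 -> F
Bits 110 -> F
Bits 10 -> E
Bits 111 -> D
Bits 0 -> H
Bits 111 -> D


Decoded message: FFEDHD


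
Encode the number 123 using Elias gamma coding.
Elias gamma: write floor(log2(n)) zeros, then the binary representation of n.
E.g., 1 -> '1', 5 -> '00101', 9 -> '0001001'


num_bits = floor(log2(123)) + 1 = 7
leading_zeros = num_bits - 1 = 6
binary(123) = 1111011

Elias gamma(123) = '000000' + '1111011' = 0000001111011 (13 bits)


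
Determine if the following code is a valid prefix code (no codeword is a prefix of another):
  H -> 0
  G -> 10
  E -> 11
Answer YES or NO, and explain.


Checking each pair (does one codeword prefix another?):
  H='0' vs G='10': no prefix
  H='0' vs E='11': no prefix
  G='10' vs H='0': no prefix
  G='10' vs E='11': no prefix
  E='11' vs H='0': no prefix
  E='11' vs G='10': no prefix
No violation found over all pairs.

YES -- this is a valid prefix code. No codeword is a prefix of any other codeword.


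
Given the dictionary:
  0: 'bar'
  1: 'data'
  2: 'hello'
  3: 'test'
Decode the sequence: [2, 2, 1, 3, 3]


Look up each index in the dictionary:
  2 -> 'hello'
  2 -> 'hello'
  1 -> 'data'
  3 -> 'test'
  3 -> 'test'

Decoded: "hello hello data test test"


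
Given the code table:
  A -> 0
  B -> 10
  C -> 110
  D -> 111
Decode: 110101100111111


Decoding:
110 -> C
10 -> B
110 -> C
0 -> A
111 -> D
111 -> D


Result: CBCADD


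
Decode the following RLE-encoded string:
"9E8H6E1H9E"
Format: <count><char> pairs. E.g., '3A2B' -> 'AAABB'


Expanding each <count><char> pair:
  9E -> 'EEEEEEEEE'
  8H -> 'HHHHHHHH'
  6E -> 'EEEEEE'
  1H -> 'H'
  9E -> 'EEEEEEEEE'

Decoded = EEEEEEEEEHHHHHHHHEEEEEEHEEEEEEEEE
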